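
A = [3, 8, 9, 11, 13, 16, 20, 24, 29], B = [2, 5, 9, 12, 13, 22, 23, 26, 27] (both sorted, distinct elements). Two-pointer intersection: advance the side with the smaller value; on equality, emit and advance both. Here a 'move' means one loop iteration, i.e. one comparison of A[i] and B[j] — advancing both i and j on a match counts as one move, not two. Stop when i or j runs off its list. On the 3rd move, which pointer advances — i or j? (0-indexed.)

j

[i=0,j=0] 3>2 → j++
[i=0,j=1] 3<5 → i++
[i=1,j=1] 8>5 → j++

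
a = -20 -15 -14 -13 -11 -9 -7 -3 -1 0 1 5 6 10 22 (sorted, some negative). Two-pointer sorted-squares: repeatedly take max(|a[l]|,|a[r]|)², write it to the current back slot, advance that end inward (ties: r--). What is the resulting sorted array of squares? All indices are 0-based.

l=0 r=14: |-20|<=|22| out[14]=484, r--
l=0 r=13: |-20|>|10| out[13]=400, l++
l=1 r=13: |-15|>|10| out[12]=225, l++
l=2 r=13: |-14|>|10| out[11]=196, l++
l=3 r=13: |-13|>|10| out[10]=169, l++
l=4 r=13: |-11|>|10| out[9]=121, l++
l=5 r=13: |-9|<=|10| out[8]=100, r--
l=5 r=12: |-9|>|6| out[7]=81, l++
l=6 r=12: |-7|>|6| out[6]=49, l++
l=7 r=12: |-3|<=|6| out[5]=36, r--
l=7 r=11: |-3|<=|5| out[4]=25, r--
l=7 r=10: |-3|>|1| out[3]=9, l++
l=8 r=10: |-1|<=|1| out[2]=1, r--
l=8 r=9: |-1|>|0| out[1]=1, l++
l=9 r=9: |0|<=|0| out[0]=0, r--

[0, 1, 1, 9, 25, 36, 49, 81, 100, 121, 169, 196, 225, 400, 484]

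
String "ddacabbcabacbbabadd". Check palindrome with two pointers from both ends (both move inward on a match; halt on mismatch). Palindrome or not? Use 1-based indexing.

not a palindrome (mismatch at 4,16)

l=1 r=19: 'd'=='d', l++,r--
l=2 r=18: 'd'=='d', l++,r--
l=3 r=17: 'a'=='a', l++,r--
l=4 r=16: 'c'!='b', stop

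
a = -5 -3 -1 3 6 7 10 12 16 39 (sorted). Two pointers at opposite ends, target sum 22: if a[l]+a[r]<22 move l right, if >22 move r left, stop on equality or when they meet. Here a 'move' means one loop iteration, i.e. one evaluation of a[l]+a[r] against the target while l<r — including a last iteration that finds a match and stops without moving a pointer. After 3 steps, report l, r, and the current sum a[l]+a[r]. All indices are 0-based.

l=2, r=8, sum=15

[0,9] -5+39=34 >22 → r--
[0,8] -5+16=11 <22 → l++
[1,8] -3+16=13 <22 → l++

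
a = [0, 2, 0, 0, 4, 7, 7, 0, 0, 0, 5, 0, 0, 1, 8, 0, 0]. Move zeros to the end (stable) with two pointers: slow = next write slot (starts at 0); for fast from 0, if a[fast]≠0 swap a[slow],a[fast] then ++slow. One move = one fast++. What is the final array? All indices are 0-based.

(s=0,f=0) a[fast]=0 → fast++
(s=0,f=1) a[fast]=2≠0 swap→a[0]=2 → slow++,fast++
(s=1,f=2) a[fast]=0 → fast++
(s=1,f=3) a[fast]=0 → fast++
(s=1,f=4) a[fast]=4≠0 swap→a[1]=4 → slow++,fast++
(s=2,f=5) a[fast]=7≠0 swap→a[2]=7 → slow++,fast++
(s=3,f=6) a[fast]=7≠0 swap→a[3]=7 → slow++,fast++
(s=4,f=7) a[fast]=0 → fast++
(s=4,f=8) a[fast]=0 → fast++
(s=4,f=9) a[fast]=0 → fast++
(s=4,f=10) a[fast]=5≠0 swap→a[4]=5 → slow++,fast++
(s=5,f=11) a[fast]=0 → fast++
(s=5,f=12) a[fast]=0 → fast++
(s=5,f=13) a[fast]=1≠0 swap→a[5]=1 → slow++,fast++
(s=6,f=14) a[fast]=8≠0 swap→a[6]=8 → slow++,fast++
(s=7,f=15) a[fast]=0 → fast++
(s=7,f=16) a[fast]=0 → fast++

[2, 4, 7, 7, 5, 1, 8, 0, 0, 0, 0, 0, 0, 0, 0, 0, 0]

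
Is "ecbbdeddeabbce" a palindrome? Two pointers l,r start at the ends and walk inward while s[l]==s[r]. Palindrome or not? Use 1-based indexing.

not a palindrome (mismatch at 5,10)

[1,14] 'e'=='e' → l++,r--
[2,13] 'c'=='c' → l++,r--
[3,12] 'b'=='b' → l++,r--
[4,11] 'b'=='b' → l++,r--
[5,10] 'd'!='a' → stop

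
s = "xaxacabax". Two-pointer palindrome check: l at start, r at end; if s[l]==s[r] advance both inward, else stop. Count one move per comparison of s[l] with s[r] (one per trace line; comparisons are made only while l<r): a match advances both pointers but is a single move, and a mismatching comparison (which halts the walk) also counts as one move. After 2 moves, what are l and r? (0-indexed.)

l=2, r=6

l=0 r=8: 'x'=='x', l++,r--
l=1 r=7: 'a'=='a', l++,r--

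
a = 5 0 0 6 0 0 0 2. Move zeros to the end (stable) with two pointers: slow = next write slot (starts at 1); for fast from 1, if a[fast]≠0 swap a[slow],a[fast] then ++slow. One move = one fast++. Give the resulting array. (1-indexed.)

[5, 6, 2, 0, 0, 0, 0, 0]

(s=1,f=1) a[fast]=5≠0 swap→a[1]=5 → slow++,fast++
(s=2,f=2) a[fast]=0 → fast++
(s=2,f=3) a[fast]=0 → fast++
(s=2,f=4) a[fast]=6≠0 swap→a[2]=6 → slow++,fast++
(s=3,f=5) a[fast]=0 → fast++
(s=3,f=6) a[fast]=0 → fast++
(s=3,f=7) a[fast]=0 → fast++
(s=3,f=8) a[fast]=2≠0 swap→a[3]=2 → slow++,fast++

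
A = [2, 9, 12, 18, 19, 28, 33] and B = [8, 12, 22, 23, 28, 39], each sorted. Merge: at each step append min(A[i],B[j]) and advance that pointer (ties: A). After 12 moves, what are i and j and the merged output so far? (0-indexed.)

i=7, j=5, merged so far=[2, 8, 9, 12, 12, 18, 19, 22, 23, 28, 28, 33]

i=0 j=0: A[i]=2<=B[j]=8 take 2, i++
i=1 j=0: A[i]=9>B[j]=8 take 8, j++
i=1 j=1: A[i]=9<=B[j]=12 take 9, i++
i=2 j=1: A[i]=12<=B[j]=12 take 12, i++
i=3 j=1: A[i]=18>B[j]=12 take 12, j++
i=3 j=2: A[i]=18<=B[j]=22 take 18, i++
i=4 j=2: A[i]=19<=B[j]=22 take 19, i++
i=5 j=2: A[i]=28>B[j]=22 take 22, j++
i=5 j=3: A[i]=28>B[j]=23 take 23, j++
i=5 j=4: A[i]=28<=B[j]=28 take 28, i++
i=6 j=4: A[i]=33>B[j]=28 take 28, j++
i=6 j=5: A[i]=33<=B[j]=39 take 33, i++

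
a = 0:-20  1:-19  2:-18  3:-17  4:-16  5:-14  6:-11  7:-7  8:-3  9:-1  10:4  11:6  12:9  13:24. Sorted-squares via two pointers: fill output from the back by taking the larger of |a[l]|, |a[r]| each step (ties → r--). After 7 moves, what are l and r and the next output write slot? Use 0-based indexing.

[0,13] |-20|<=|24| out[13]=576 → r--
[0,12] |-20|>|9| out[12]=400 → l++
[1,12] |-19|>|9| out[11]=361 → l++
[2,12] |-18|>|9| out[10]=324 → l++
[3,12] |-17|>|9| out[9]=289 → l++
[4,12] |-16|>|9| out[8]=256 → l++
[5,12] |-14|>|9| out[7]=196 → l++

l=6, r=12, next write slot=6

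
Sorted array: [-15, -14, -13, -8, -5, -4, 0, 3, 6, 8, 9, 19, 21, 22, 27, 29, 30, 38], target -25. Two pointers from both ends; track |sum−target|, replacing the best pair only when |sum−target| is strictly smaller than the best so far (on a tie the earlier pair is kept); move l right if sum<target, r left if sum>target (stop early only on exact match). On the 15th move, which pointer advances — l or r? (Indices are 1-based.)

r

[1,18] -15+38=23 d=48 * → r--
[1,17] -15+30=15 d=40 * → r--
[1,16] -15+29=14 d=39 * → r--
[1,15] -15+27=12 d=37 * → r--
[1,14] -15+22=7 d=32 * → r--
[1,13] -15+21=6 d=31 * → r--
[1,12] -15+19=4 d=29 * → r--
[1,11] -15+9=-6 d=19 * → r--
[1,10] -15+8=-7 d=18 * → r--
[1,9] -15+6=-9 d=16 * → r--
[1,8] -15+3=-12 d=13 * → r--
[1,7] -15+0=-15 d=10 * → r--
[1,6] -15+-4=-19 d=6 * → r--
[1,5] -15+-5=-20 d=5 * → r--
[1,4] -15+-8=-23 d=2 * → r--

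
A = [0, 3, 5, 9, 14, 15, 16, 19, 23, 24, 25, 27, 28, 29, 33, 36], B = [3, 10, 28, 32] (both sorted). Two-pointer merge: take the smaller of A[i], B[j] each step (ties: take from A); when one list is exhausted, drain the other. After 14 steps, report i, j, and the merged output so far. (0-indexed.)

i=12, j=2, merged so far=[0, 3, 3, 5, 9, 10, 14, 15, 16, 19, 23, 24, 25, 27]

i=0 j=0: A[i]=0<=B[j]=3 take 0, i++
i=1 j=0: A[i]=3<=B[j]=3 take 3, i++
i=2 j=0: A[i]=5>B[j]=3 take 3, j++
i=2 j=1: A[i]=5<=B[j]=10 take 5, i++
i=3 j=1: A[i]=9<=B[j]=10 take 9, i++
i=4 j=1: A[i]=14>B[j]=10 take 10, j++
i=4 j=2: A[i]=14<=B[j]=28 take 14, i++
i=5 j=2: A[i]=15<=B[j]=28 take 15, i++
i=6 j=2: A[i]=16<=B[j]=28 take 16, i++
i=7 j=2: A[i]=19<=B[j]=28 take 19, i++
i=8 j=2: A[i]=23<=B[j]=28 take 23, i++
i=9 j=2: A[i]=24<=B[j]=28 take 24, i++
i=10 j=2: A[i]=25<=B[j]=28 take 25, i++
i=11 j=2: A[i]=27<=B[j]=28 take 27, i++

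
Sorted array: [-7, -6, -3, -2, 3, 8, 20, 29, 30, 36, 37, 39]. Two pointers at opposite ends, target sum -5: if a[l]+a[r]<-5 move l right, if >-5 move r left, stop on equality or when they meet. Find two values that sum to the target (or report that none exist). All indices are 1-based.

(-3, -2)

[1,12] -7+39=32 >-5 → r--
[1,11] -7+37=30 >-5 → r--
[1,10] -7+36=29 >-5 → r--
[1,9] -7+30=23 >-5 → r--
[1,8] -7+29=22 >-5 → r--
[1,7] -7+20=13 >-5 → r--
[1,6] -7+8=1 >-5 → r--
[1,5] -7+3=-4 >-5 → r--
[1,4] -7+-2=-9 <-5 → l++
[2,4] -6+-2=-8 <-5 → l++
[3,4] -3+-2=-5 → found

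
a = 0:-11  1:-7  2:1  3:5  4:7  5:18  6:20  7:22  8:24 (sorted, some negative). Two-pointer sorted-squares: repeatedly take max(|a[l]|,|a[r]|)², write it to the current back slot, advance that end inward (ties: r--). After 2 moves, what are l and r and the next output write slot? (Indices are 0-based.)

[0,8] |-11|<=|24| out[8]=576 → r--
[0,7] |-11|<=|22| out[7]=484 → r--

l=0, r=6, next write slot=6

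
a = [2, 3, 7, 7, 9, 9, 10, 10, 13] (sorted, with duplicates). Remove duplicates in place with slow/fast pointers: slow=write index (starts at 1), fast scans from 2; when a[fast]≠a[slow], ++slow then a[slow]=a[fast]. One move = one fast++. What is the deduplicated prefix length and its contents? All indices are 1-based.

length 6; prefix = [2, 3, 7, 9, 10, 13]

(s=1,f=2) a[fast]=3≠a[slow]=2 write a[2]=3 → slow++,fast++
(s=2,f=3) a[fast]=7≠a[slow]=3 write a[3]=7 → slow++,fast++
(s=3,f=4) a[fast]=7=a[slow] dup → fast++
(s=3,f=5) a[fast]=9≠a[slow]=7 write a[4]=9 → slow++,fast++
(s=4,f=6) a[fast]=9=a[slow] dup → fast++
(s=4,f=7) a[fast]=10≠a[slow]=9 write a[5]=10 → slow++,fast++
(s=5,f=8) a[fast]=10=a[slow] dup → fast++
(s=5,f=9) a[fast]=13≠a[slow]=10 write a[6]=13 → slow++,fast++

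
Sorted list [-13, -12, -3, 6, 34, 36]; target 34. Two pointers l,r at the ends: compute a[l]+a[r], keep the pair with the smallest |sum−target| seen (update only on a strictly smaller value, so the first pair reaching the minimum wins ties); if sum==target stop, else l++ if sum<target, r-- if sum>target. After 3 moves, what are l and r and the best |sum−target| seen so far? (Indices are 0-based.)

l=3, r=5, best |Δ|=1

[0,5] -13+36=23 d=11 * → l++
[1,5] -12+36=24 d=10 * → l++
[2,5] -3+36=33 d=1 * → l++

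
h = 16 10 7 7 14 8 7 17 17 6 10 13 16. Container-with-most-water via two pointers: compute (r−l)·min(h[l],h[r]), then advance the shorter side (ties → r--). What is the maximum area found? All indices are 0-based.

max area = 192

[0,12] min(16,16)*12=192 best=192 * → r--
[0,11] min(16,13)*11=143 best=192 → r--
[0,10] min(16,10)*10=100 best=192 → r--
[0,9] min(16,6)*9=54 best=192 → r--
[0,8] min(16,17)*8=128 best=192 → l++
[1,8] min(10,17)*7=70 best=192 → l++
[2,8] min(7,17)*6=42 best=192 → l++
[3,8] min(7,17)*5=35 best=192 → l++
[4,8] min(14,17)*4=56 best=192 → l++
[5,8] min(8,17)*3=24 best=192 → l++
[6,8] min(7,17)*2=14 best=192 → l++
[7,8] min(17,17)*1=17 best=192 → r--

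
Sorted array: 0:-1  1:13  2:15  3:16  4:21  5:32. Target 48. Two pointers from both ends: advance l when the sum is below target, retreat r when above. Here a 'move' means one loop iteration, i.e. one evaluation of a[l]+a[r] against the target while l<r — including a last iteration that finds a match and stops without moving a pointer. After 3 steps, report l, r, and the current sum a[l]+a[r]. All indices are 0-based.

l=3, r=5, sum=48

[0,5] -1+32=31 <48 → l++
[1,5] 13+32=45 <48 → l++
[2,5] 15+32=47 <48 → l++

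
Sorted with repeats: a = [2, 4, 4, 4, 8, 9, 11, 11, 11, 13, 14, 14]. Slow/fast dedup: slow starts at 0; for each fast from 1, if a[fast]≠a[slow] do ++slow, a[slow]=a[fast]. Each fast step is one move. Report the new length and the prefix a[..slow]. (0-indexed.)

length 7; prefix = [2, 4, 8, 9, 11, 13, 14]

slow=0 fast=1: a[fast]=4≠a[slow]=2 write a[1]=4, slow++,fast++
slow=1 fast=2: a[fast]=4=a[slow] dup, fast++
slow=1 fast=3: a[fast]=4=a[slow] dup, fast++
slow=1 fast=4: a[fast]=8≠a[slow]=4 write a[2]=8, slow++,fast++
slow=2 fast=5: a[fast]=9≠a[slow]=8 write a[3]=9, slow++,fast++
slow=3 fast=6: a[fast]=11≠a[slow]=9 write a[4]=11, slow++,fast++
slow=4 fast=7: a[fast]=11=a[slow] dup, fast++
slow=4 fast=8: a[fast]=11=a[slow] dup, fast++
slow=4 fast=9: a[fast]=13≠a[slow]=11 write a[5]=13, slow++,fast++
slow=5 fast=10: a[fast]=14≠a[slow]=13 write a[6]=14, slow++,fast++
slow=6 fast=11: a[fast]=14=a[slow] dup, fast++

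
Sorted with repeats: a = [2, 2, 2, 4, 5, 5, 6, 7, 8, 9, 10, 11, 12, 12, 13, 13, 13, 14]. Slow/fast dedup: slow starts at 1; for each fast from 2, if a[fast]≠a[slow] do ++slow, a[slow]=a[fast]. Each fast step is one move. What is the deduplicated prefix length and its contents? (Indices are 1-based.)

(s=1,f=2) a[fast]=2=a[slow] dup → fast++
(s=1,f=3) a[fast]=2=a[slow] dup → fast++
(s=1,f=4) a[fast]=4≠a[slow]=2 write a[2]=4 → slow++,fast++
(s=2,f=5) a[fast]=5≠a[slow]=4 write a[3]=5 → slow++,fast++
(s=3,f=6) a[fast]=5=a[slow] dup → fast++
(s=3,f=7) a[fast]=6≠a[slow]=5 write a[4]=6 → slow++,fast++
(s=4,f=8) a[fast]=7≠a[slow]=6 write a[5]=7 → slow++,fast++
(s=5,f=9) a[fast]=8≠a[slow]=7 write a[6]=8 → slow++,fast++
(s=6,f=10) a[fast]=9≠a[slow]=8 write a[7]=9 → slow++,fast++
(s=7,f=11) a[fast]=10≠a[slow]=9 write a[8]=10 → slow++,fast++
(s=8,f=12) a[fast]=11≠a[slow]=10 write a[9]=11 → slow++,fast++
(s=9,f=13) a[fast]=12≠a[slow]=11 write a[10]=12 → slow++,fast++
(s=10,f=14) a[fast]=12=a[slow] dup → fast++
(s=10,f=15) a[fast]=13≠a[slow]=12 write a[11]=13 → slow++,fast++
(s=11,f=16) a[fast]=13=a[slow] dup → fast++
(s=11,f=17) a[fast]=13=a[slow] dup → fast++
(s=11,f=18) a[fast]=14≠a[slow]=13 write a[12]=14 → slow++,fast++

length 12; prefix = [2, 4, 5, 6, 7, 8, 9, 10, 11, 12, 13, 14]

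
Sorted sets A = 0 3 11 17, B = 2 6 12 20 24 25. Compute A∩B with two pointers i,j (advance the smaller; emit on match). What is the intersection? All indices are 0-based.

[i=0,j=0] 0<2 → i++
[i=1,j=0] 3>2 → j++
[i=1,j=1] 3<6 → i++
[i=2,j=1] 11>6 → j++
[i=2,j=2] 11<12 → i++
[i=3,j=2] 17>12 → j++
[i=3,j=3] 17<20 → i++

intersection = []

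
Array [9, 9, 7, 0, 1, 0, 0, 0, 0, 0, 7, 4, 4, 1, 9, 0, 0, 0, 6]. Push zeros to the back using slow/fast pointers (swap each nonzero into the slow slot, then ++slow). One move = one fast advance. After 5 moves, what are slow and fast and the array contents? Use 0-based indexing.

slow=4, fast=5, a=[9, 9, 7, 1, 0, 0, 0, 0, 0, 0, 7, 4, 4, 1, 9, 0, 0, 0, 6]

slow=0 fast=0: a[fast]=9≠0 swap→a[0]=9, slow++,fast++
slow=1 fast=1: a[fast]=9≠0 swap→a[1]=9, slow++,fast++
slow=2 fast=2: a[fast]=7≠0 swap→a[2]=7, slow++,fast++
slow=3 fast=3: a[fast]=0, fast++
slow=3 fast=4: a[fast]=1≠0 swap→a[3]=1, slow++,fast++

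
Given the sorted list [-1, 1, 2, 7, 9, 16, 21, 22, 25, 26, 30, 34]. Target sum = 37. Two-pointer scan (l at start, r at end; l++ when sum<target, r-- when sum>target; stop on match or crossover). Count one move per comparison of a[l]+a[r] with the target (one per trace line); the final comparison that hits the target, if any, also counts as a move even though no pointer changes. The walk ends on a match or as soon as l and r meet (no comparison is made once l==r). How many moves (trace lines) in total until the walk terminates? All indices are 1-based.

l=1 r=12: -1+34=33 <37, l++
l=2 r=12: 1+34=35 <37, l++
l=3 r=12: 2+34=36 <37, l++
l=4 r=12: 7+34=41 >37, r--
l=4 r=11: 7+30=37, found

5 moves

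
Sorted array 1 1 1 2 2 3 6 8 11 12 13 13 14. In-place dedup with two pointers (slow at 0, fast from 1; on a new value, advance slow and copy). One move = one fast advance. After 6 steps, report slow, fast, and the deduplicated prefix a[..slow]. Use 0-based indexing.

(s=0,f=1) a[fast]=1=a[slow] dup → fast++
(s=0,f=2) a[fast]=1=a[slow] dup → fast++
(s=0,f=3) a[fast]=2≠a[slow]=1 write a[1]=2 → slow++,fast++
(s=1,f=4) a[fast]=2=a[slow] dup → fast++
(s=1,f=5) a[fast]=3≠a[slow]=2 write a[2]=3 → slow++,fast++
(s=2,f=6) a[fast]=6≠a[slow]=3 write a[3]=6 → slow++,fast++

slow=3, fast=7, prefix=[1, 2, 3, 6]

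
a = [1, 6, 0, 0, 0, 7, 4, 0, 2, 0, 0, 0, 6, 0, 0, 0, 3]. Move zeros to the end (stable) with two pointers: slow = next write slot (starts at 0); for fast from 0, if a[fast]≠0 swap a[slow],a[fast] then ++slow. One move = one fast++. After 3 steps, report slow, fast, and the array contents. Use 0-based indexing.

slow=2, fast=3, a=[1, 6, 0, 0, 0, 7, 4, 0, 2, 0, 0, 0, 6, 0, 0, 0, 3]

slow=0 fast=0: a[fast]=1≠0 swap→a[0]=1, slow++,fast++
slow=1 fast=1: a[fast]=6≠0 swap→a[1]=6, slow++,fast++
slow=2 fast=2: a[fast]=0, fast++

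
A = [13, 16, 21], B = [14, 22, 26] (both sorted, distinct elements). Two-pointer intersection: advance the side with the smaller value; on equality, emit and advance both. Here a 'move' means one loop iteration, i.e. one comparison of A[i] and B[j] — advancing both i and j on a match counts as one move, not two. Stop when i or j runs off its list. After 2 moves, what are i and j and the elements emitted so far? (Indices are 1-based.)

i=2, j=2, emitted=[]

i=1 j=1: 13<14, i++
i=2 j=1: 16>14, j++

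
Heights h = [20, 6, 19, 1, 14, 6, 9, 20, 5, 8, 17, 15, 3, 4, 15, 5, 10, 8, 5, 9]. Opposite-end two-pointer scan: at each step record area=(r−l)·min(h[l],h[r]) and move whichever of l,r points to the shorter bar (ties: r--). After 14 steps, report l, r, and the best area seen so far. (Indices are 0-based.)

[0,19] min(20,9)*19=171 best=171 * → r--
[0,18] min(20,5)*18=90 best=171 → r--
[0,17] min(20,8)*17=136 best=171 → r--
[0,16] min(20,10)*16=160 best=171 → r--
[0,15] min(20,5)*15=75 best=171 → r--
[0,14] min(20,15)*14=210 best=210 * → r--
[0,13] min(20,4)*13=52 best=210 → r--
[0,12] min(20,3)*12=36 best=210 → r--
[0,11] min(20,15)*11=165 best=210 → r--
[0,10] min(20,17)*10=170 best=210 → r--
[0,9] min(20,8)*9=72 best=210 → r--
[0,8] min(20,5)*8=40 best=210 → r--
[0,7] min(20,20)*7=140 best=210 → r--
[0,6] min(20,9)*6=54 best=210 → r--

l=0, r=5, best area=210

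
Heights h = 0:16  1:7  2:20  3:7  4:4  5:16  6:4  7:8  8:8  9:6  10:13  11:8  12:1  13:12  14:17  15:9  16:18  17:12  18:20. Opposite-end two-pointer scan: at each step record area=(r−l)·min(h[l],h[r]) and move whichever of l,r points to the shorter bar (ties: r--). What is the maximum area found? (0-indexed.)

[0,18] min(16,20)*18=288 best=288 * → l++
[1,18] min(7,20)*17=119 best=288 → l++
[2,18] min(20,20)*16=320 best=320 * → r--
[2,17] min(20,12)*15=180 best=320 → r--
[2,16] min(20,18)*14=252 best=320 → r--
[2,15] min(20,9)*13=117 best=320 → r--
[2,14] min(20,17)*12=204 best=320 → r--
[2,13] min(20,12)*11=132 best=320 → r--
[2,12] min(20,1)*10=10 best=320 → r--
[2,11] min(20,8)*9=72 best=320 → r--
[2,10] min(20,13)*8=104 best=320 → r--
[2,9] min(20,6)*7=42 best=320 → r--
[2,8] min(20,8)*6=48 best=320 → r--
[2,7] min(20,8)*5=40 best=320 → r--
[2,6] min(20,4)*4=16 best=320 → r--
[2,5] min(20,16)*3=48 best=320 → r--
[2,4] min(20,4)*2=8 best=320 → r--
[2,3] min(20,7)*1=7 best=320 → r--

max area = 320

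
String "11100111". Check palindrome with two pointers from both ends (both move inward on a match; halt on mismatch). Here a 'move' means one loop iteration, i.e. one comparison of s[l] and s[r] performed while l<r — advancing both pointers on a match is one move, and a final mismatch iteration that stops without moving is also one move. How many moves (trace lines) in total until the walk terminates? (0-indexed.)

4 moves

l=0 r=7: '1'=='1', l++,r--
l=1 r=6: '1'=='1', l++,r--
l=2 r=5: '1'=='1', l++,r--
l=3 r=4: '0'=='0', l++,r--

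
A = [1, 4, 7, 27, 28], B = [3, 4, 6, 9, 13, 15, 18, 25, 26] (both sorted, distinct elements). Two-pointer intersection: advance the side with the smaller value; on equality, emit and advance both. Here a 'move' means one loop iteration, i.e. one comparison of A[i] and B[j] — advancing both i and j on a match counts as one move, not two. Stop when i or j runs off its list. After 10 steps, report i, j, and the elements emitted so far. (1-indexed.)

i=1 j=1: 1<3, i++
i=2 j=1: 4>3, j++
i=2 j=2: 4==4 emit, i++,j++
i=3 j=3: 7>6, j++
i=3 j=4: 7<9, i++
i=4 j=4: 27>9, j++
i=4 j=5: 27>13, j++
i=4 j=6: 27>15, j++
i=4 j=7: 27>18, j++
i=4 j=8: 27>25, j++

i=4, j=9, emitted=[4]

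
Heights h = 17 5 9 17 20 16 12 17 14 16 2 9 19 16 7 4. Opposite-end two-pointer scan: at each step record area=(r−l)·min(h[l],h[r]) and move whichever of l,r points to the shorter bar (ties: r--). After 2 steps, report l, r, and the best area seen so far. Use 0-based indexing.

[0,15] min(17,4)*15=60 best=60 * → r--
[0,14] min(17,7)*14=98 best=98 * → r--

l=0, r=13, best area=98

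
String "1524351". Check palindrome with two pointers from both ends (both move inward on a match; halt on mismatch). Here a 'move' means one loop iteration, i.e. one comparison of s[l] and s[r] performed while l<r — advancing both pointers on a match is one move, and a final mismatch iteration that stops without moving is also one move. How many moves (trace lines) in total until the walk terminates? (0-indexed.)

l=0 r=6: '1'=='1', l++,r--
l=1 r=5: '5'=='5', l++,r--
l=2 r=4: '2'!='3', stop

3 moves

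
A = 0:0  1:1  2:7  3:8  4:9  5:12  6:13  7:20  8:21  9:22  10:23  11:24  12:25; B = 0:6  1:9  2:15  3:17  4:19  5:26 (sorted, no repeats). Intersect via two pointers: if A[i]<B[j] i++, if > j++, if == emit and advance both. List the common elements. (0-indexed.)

i=0 j=0: 0<6, i++
i=1 j=0: 1<6, i++
i=2 j=0: 7>6, j++
i=2 j=1: 7<9, i++
i=3 j=1: 8<9, i++
i=4 j=1: 9==9 emit, i++,j++
i=5 j=2: 12<15, i++
i=6 j=2: 13<15, i++
i=7 j=2: 20>15, j++
i=7 j=3: 20>17, j++
i=7 j=4: 20>19, j++
i=7 j=5: 20<26, i++
i=8 j=5: 21<26, i++
i=9 j=5: 22<26, i++
i=10 j=5: 23<26, i++
i=11 j=5: 24<26, i++
i=12 j=5: 25<26, i++

intersection = [9]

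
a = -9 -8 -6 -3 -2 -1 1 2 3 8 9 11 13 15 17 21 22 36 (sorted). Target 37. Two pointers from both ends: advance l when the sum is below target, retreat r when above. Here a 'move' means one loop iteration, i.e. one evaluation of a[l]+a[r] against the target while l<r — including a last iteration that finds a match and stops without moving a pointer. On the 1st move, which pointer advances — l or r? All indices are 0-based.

l=0 r=17: -9+36=27 <37, l++

l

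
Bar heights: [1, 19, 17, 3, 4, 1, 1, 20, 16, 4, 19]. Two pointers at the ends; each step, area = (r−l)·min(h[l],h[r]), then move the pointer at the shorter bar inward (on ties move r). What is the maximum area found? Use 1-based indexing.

max area = 171

[1,11] min(1,19)*10=10 best=10 * → l++
[2,11] min(19,19)*9=171 best=171 * → r--
[2,10] min(19,4)*8=32 best=171 → r--
[2,9] min(19,16)*7=112 best=171 → r--
[2,8] min(19,20)*6=114 best=171 → l++
[3,8] min(17,20)*5=85 best=171 → l++
[4,8] min(3,20)*4=12 best=171 → l++
[5,8] min(4,20)*3=12 best=171 → l++
[6,8] min(1,20)*2=2 best=171 → l++
[7,8] min(1,20)*1=1 best=171 → l++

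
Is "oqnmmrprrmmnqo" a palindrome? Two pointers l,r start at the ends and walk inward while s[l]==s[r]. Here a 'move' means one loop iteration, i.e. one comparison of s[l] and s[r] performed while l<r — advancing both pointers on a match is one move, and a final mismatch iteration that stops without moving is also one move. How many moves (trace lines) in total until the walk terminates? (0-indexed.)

7 moves

[0,13] 'o'=='o' → l++,r--
[1,12] 'q'=='q' → l++,r--
[2,11] 'n'=='n' → l++,r--
[3,10] 'm'=='m' → l++,r--
[4,9] 'm'=='m' → l++,r--
[5,8] 'r'=='r' → l++,r--
[6,7] 'p'!='r' → stop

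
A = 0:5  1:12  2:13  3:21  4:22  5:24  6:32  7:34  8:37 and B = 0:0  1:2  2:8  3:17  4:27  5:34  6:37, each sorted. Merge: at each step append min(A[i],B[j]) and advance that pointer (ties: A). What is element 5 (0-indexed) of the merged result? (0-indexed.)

merged[5] = 13

i=0 j=0: A[i]=5>B[j]=0 take 0, j++
i=0 j=1: A[i]=5>B[j]=2 take 2, j++
i=0 j=2: A[i]=5<=B[j]=8 take 5, i++
i=1 j=2: A[i]=12>B[j]=8 take 8, j++
i=1 j=3: A[i]=12<=B[j]=17 take 12, i++
i=2 j=3: A[i]=13<=B[j]=17 take 13, i++
i=3 j=3: A[i]=21>B[j]=17 take 17, j++
i=3 j=4: A[i]=21<=B[j]=27 take 21, i++
i=4 j=4: A[i]=22<=B[j]=27 take 22, i++
i=5 j=4: A[i]=24<=B[j]=27 take 24, i++
i=6 j=4: A[i]=32>B[j]=27 take 27, j++
i=6 j=5: A[i]=32<=B[j]=34 take 32, i++
i=7 j=5: A[i]=34<=B[j]=34 take 34, i++
i=8 j=5: A[i]=37>B[j]=34 take 34, j++
i=8 j=6: A[i]=37<=B[j]=37 take 37, i++
i=9 j=6: A done, take B[j]=37, j++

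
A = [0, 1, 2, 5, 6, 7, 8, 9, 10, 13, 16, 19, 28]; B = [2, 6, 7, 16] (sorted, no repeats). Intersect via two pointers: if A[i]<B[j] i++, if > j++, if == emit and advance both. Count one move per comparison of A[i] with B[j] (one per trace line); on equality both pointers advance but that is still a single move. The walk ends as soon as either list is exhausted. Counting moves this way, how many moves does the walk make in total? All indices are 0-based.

[i=0,j=0] 0<2 → i++
[i=1,j=0] 1<2 → i++
[i=2,j=0] 2==2 emit → i++,j++
[i=3,j=1] 5<6 → i++
[i=4,j=1] 6==6 emit → i++,j++
[i=5,j=2] 7==7 emit → i++,j++
[i=6,j=3] 8<16 → i++
[i=7,j=3] 9<16 → i++
[i=8,j=3] 10<16 → i++
[i=9,j=3] 13<16 → i++
[i=10,j=3] 16==16 emit → i++,j++

11 moves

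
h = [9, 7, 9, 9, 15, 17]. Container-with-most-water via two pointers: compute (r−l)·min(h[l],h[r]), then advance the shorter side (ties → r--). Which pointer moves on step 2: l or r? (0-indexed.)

[0,5] min(9,17)*5=45 best=45 * → l++
[1,5] min(7,17)*4=28 best=45 → l++

l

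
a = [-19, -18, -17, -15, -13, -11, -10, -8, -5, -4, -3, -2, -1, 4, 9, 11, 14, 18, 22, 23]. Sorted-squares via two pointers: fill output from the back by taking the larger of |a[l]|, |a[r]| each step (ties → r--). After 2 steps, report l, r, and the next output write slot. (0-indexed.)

[0,19] |-19|<=|23| out[19]=529 → r--
[0,18] |-19|<=|22| out[18]=484 → r--

l=0, r=17, next write slot=17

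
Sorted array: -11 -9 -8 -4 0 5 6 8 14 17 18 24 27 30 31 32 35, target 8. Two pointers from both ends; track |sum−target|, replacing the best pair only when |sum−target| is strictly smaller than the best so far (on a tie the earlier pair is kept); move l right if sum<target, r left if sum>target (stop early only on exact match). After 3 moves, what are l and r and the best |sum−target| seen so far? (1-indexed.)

l=1 r=17: -11+35=24 d=16 *, r--
l=1 r=16: -11+32=21 d=13 *, r--
l=1 r=15: -11+31=20 d=12 *, r--

l=1, r=14, best |Δ|=12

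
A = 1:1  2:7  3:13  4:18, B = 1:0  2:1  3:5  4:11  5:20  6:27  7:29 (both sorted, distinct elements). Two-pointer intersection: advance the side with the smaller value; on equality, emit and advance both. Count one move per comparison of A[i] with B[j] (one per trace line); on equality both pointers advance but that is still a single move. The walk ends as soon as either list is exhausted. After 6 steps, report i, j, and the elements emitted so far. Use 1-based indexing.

[i=1,j=1] 1>0 → j++
[i=1,j=2] 1==1 emit → i++,j++
[i=2,j=3] 7>5 → j++
[i=2,j=4] 7<11 → i++
[i=3,j=4] 13>11 → j++
[i=3,j=5] 13<20 → i++

i=4, j=5, emitted=[1]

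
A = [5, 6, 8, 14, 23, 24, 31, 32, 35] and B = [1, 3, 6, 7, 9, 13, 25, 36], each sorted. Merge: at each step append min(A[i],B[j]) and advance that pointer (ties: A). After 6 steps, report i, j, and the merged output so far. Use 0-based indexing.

i=0 j=0: A[i]=5>B[j]=1 take 1, j++
i=0 j=1: A[i]=5>B[j]=3 take 3, j++
i=0 j=2: A[i]=5<=B[j]=6 take 5, i++
i=1 j=2: A[i]=6<=B[j]=6 take 6, i++
i=2 j=2: A[i]=8>B[j]=6 take 6, j++
i=2 j=3: A[i]=8>B[j]=7 take 7, j++

i=2, j=4, merged so far=[1, 3, 5, 6, 6, 7]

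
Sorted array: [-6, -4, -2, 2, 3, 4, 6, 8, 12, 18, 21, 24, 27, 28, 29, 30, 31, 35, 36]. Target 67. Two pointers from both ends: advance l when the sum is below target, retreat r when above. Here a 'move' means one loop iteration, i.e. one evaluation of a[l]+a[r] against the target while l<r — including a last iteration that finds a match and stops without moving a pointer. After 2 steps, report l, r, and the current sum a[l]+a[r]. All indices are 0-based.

[0,18] -6+36=30 <67 → l++
[1,18] -4+36=32 <67 → l++

l=2, r=18, sum=34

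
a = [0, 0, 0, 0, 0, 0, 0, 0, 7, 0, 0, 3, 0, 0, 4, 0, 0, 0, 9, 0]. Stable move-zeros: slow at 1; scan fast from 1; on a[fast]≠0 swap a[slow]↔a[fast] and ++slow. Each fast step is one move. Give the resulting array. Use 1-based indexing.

[7, 3, 4, 9, 0, 0, 0, 0, 0, 0, 0, 0, 0, 0, 0, 0, 0, 0, 0, 0]

slow=1 fast=1: a[fast]=0, fast++
slow=1 fast=2: a[fast]=0, fast++
slow=1 fast=3: a[fast]=0, fast++
slow=1 fast=4: a[fast]=0, fast++
slow=1 fast=5: a[fast]=0, fast++
slow=1 fast=6: a[fast]=0, fast++
slow=1 fast=7: a[fast]=0, fast++
slow=1 fast=8: a[fast]=0, fast++
slow=1 fast=9: a[fast]=7≠0 swap→a[1]=7, slow++,fast++
slow=2 fast=10: a[fast]=0, fast++
slow=2 fast=11: a[fast]=0, fast++
slow=2 fast=12: a[fast]=3≠0 swap→a[2]=3, slow++,fast++
slow=3 fast=13: a[fast]=0, fast++
slow=3 fast=14: a[fast]=0, fast++
slow=3 fast=15: a[fast]=4≠0 swap→a[3]=4, slow++,fast++
slow=4 fast=16: a[fast]=0, fast++
slow=4 fast=17: a[fast]=0, fast++
slow=4 fast=18: a[fast]=0, fast++
slow=4 fast=19: a[fast]=9≠0 swap→a[4]=9, slow++,fast++
slow=5 fast=20: a[fast]=0, fast++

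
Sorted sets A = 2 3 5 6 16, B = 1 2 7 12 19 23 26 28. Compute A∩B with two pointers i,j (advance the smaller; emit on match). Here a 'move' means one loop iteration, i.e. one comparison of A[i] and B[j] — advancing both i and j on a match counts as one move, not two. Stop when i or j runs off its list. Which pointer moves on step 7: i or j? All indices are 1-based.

j

[i=1,j=1] 2>1 → j++
[i=1,j=2] 2==2 emit → i++,j++
[i=2,j=3] 3<7 → i++
[i=3,j=3] 5<7 → i++
[i=4,j=3] 6<7 → i++
[i=5,j=3] 16>7 → j++
[i=5,j=4] 16>12 → j++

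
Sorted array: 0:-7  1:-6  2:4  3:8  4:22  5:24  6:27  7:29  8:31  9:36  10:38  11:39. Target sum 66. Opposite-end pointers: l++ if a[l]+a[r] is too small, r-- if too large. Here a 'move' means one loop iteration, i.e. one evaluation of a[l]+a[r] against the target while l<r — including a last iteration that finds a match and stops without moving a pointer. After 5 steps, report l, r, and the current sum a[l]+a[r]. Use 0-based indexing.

[0,11] -7+39=32 <66 → l++
[1,11] -6+39=33 <66 → l++
[2,11] 4+39=43 <66 → l++
[3,11] 8+39=47 <66 → l++
[4,11] 22+39=61 <66 → l++

l=5, r=11, sum=63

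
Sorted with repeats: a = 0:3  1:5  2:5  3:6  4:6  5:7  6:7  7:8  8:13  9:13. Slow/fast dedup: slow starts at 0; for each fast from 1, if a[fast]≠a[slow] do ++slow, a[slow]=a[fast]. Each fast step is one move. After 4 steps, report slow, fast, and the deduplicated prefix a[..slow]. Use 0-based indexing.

(s=0,f=1) a[fast]=5≠a[slow]=3 write a[1]=5 → slow++,fast++
(s=1,f=2) a[fast]=5=a[slow] dup → fast++
(s=1,f=3) a[fast]=6≠a[slow]=5 write a[2]=6 → slow++,fast++
(s=2,f=4) a[fast]=6=a[slow] dup → fast++

slow=2, fast=5, prefix=[3, 5, 6]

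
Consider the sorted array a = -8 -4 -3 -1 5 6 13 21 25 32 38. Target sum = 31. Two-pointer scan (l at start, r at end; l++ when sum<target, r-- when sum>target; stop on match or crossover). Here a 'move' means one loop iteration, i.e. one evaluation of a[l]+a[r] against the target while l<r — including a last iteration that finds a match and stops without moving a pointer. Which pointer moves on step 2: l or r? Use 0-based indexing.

l=0 r=10: -8+38=30 <31, l++
l=1 r=10: -4+38=34 >31, r--

r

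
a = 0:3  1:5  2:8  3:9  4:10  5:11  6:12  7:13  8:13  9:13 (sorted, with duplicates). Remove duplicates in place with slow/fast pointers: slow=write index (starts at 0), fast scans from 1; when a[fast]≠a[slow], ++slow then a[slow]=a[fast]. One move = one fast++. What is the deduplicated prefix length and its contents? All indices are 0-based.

length 8; prefix = [3, 5, 8, 9, 10, 11, 12, 13]

(s=0,f=1) a[fast]=5≠a[slow]=3 write a[1]=5 → slow++,fast++
(s=1,f=2) a[fast]=8≠a[slow]=5 write a[2]=8 → slow++,fast++
(s=2,f=3) a[fast]=9≠a[slow]=8 write a[3]=9 → slow++,fast++
(s=3,f=4) a[fast]=10≠a[slow]=9 write a[4]=10 → slow++,fast++
(s=4,f=5) a[fast]=11≠a[slow]=10 write a[5]=11 → slow++,fast++
(s=5,f=6) a[fast]=12≠a[slow]=11 write a[6]=12 → slow++,fast++
(s=6,f=7) a[fast]=13≠a[slow]=12 write a[7]=13 → slow++,fast++
(s=7,f=8) a[fast]=13=a[slow] dup → fast++
(s=7,f=9) a[fast]=13=a[slow] dup → fast++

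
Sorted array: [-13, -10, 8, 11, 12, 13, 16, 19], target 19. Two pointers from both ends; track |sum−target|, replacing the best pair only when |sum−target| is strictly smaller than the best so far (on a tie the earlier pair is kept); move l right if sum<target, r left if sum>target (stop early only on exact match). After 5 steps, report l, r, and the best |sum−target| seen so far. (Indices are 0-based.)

l=2, r=4, best |Δ|=2

[0,7] -13+19=6 d=13 * → l++
[1,7] -10+19=9 d=10 * → l++
[2,7] 8+19=27 d=8 * → r--
[2,6] 8+16=24 d=5 * → r--
[2,5] 8+13=21 d=2 * → r--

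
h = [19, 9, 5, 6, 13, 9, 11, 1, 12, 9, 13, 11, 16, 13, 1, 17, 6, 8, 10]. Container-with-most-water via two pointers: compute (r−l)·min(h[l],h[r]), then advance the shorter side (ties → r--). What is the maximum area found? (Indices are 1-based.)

[1,19] min(19,10)*18=180 best=180 * → r--
[1,18] min(19,8)*17=136 best=180 → r--
[1,17] min(19,6)*16=96 best=180 → r--
[1,16] min(19,17)*15=255 best=255 * → r--
[1,15] min(19,1)*14=14 best=255 → r--
[1,14] min(19,13)*13=169 best=255 → r--
[1,13] min(19,16)*12=192 best=255 → r--
[1,12] min(19,11)*11=121 best=255 → r--
[1,11] min(19,13)*10=130 best=255 → r--
[1,10] min(19,9)*9=81 best=255 → r--
[1,9] min(19,12)*8=96 best=255 → r--
[1,8] min(19,1)*7=7 best=255 → r--
[1,7] min(19,11)*6=66 best=255 → r--
[1,6] min(19,9)*5=45 best=255 → r--
[1,5] min(19,13)*4=52 best=255 → r--
[1,4] min(19,6)*3=18 best=255 → r--
[1,3] min(19,5)*2=10 best=255 → r--
[1,2] min(19,9)*1=9 best=255 → r--

max area = 255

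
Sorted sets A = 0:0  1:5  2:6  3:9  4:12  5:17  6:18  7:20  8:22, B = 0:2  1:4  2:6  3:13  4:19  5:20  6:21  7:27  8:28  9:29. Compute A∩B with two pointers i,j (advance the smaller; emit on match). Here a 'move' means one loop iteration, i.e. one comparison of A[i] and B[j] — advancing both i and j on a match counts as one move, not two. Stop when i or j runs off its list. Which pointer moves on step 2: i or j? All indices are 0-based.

j

i=0 j=0: 0<2, i++
i=1 j=0: 5>2, j++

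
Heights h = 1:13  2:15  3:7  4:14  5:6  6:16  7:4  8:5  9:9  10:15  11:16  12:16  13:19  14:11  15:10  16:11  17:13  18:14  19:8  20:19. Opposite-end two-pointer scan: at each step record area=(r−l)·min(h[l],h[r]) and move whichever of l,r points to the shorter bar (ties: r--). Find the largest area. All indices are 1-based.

max area = 270

[1,20] min(13,19)*19=247 best=247 * → l++
[2,20] min(15,19)*18=270 best=270 * → l++
[3,20] min(7,19)*17=119 best=270 → l++
[4,20] min(14,19)*16=224 best=270 → l++
[5,20] min(6,19)*15=90 best=270 → l++
[6,20] min(16,19)*14=224 best=270 → l++
[7,20] min(4,19)*13=52 best=270 → l++
[8,20] min(5,19)*12=60 best=270 → l++
[9,20] min(9,19)*11=99 best=270 → l++
[10,20] min(15,19)*10=150 best=270 → l++
[11,20] min(16,19)*9=144 best=270 → l++
[12,20] min(16,19)*8=128 best=270 → l++
[13,20] min(19,19)*7=133 best=270 → r--
[13,19] min(19,8)*6=48 best=270 → r--
[13,18] min(19,14)*5=70 best=270 → r--
[13,17] min(19,13)*4=52 best=270 → r--
[13,16] min(19,11)*3=33 best=270 → r--
[13,15] min(19,10)*2=20 best=270 → r--
[13,14] min(19,11)*1=11 best=270 → r--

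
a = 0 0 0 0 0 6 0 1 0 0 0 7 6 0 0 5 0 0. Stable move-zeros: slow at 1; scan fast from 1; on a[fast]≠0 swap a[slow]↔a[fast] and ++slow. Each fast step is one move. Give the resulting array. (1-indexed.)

(s=1,f=1) a[fast]=0 → fast++
(s=1,f=2) a[fast]=0 → fast++
(s=1,f=3) a[fast]=0 → fast++
(s=1,f=4) a[fast]=0 → fast++
(s=1,f=5) a[fast]=0 → fast++
(s=1,f=6) a[fast]=6≠0 swap→a[1]=6 → slow++,fast++
(s=2,f=7) a[fast]=0 → fast++
(s=2,f=8) a[fast]=1≠0 swap→a[2]=1 → slow++,fast++
(s=3,f=9) a[fast]=0 → fast++
(s=3,f=10) a[fast]=0 → fast++
(s=3,f=11) a[fast]=0 → fast++
(s=3,f=12) a[fast]=7≠0 swap→a[3]=7 → slow++,fast++
(s=4,f=13) a[fast]=6≠0 swap→a[4]=6 → slow++,fast++
(s=5,f=14) a[fast]=0 → fast++
(s=5,f=15) a[fast]=0 → fast++
(s=5,f=16) a[fast]=5≠0 swap→a[5]=5 → slow++,fast++
(s=6,f=17) a[fast]=0 → fast++
(s=6,f=18) a[fast]=0 → fast++

[6, 1, 7, 6, 5, 0, 0, 0, 0, 0, 0, 0, 0, 0, 0, 0, 0, 0]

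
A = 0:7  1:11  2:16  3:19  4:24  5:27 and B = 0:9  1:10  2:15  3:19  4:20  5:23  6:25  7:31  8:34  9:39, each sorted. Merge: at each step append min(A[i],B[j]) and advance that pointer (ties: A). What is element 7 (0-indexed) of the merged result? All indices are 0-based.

i=0 j=0: A[i]=7<=B[j]=9 take 7, i++
i=1 j=0: A[i]=11>B[j]=9 take 9, j++
i=1 j=1: A[i]=11>B[j]=10 take 10, j++
i=1 j=2: A[i]=11<=B[j]=15 take 11, i++
i=2 j=2: A[i]=16>B[j]=15 take 15, j++
i=2 j=3: A[i]=16<=B[j]=19 take 16, i++
i=3 j=3: A[i]=19<=B[j]=19 take 19, i++
i=4 j=3: A[i]=24>B[j]=19 take 19, j++
i=4 j=4: A[i]=24>B[j]=20 take 20, j++
i=4 j=5: A[i]=24>B[j]=23 take 23, j++
i=4 j=6: A[i]=24<=B[j]=25 take 24, i++
i=5 j=6: A[i]=27>B[j]=25 take 25, j++
i=5 j=7: A[i]=27<=B[j]=31 take 27, i++
i=6 j=7: A done, take B[j]=31, j++
i=6 j=8: A done, take B[j]=34, j++
i=6 j=9: A done, take B[j]=39, j++

merged[7] = 19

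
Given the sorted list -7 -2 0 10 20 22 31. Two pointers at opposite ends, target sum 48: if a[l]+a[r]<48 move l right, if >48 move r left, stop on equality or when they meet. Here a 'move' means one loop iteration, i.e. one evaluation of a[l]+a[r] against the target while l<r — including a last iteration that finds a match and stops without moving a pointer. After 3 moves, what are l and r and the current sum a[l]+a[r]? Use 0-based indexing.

l=0 r=6: -7+31=24 <48, l++
l=1 r=6: -2+31=29 <48, l++
l=2 r=6: 0+31=31 <48, l++

l=3, r=6, sum=41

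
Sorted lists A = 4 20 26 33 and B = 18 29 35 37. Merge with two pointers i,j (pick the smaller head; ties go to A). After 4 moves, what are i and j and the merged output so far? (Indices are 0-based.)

i=3, j=1, merged so far=[4, 18, 20, 26]

[i=0,j=0] A[i]=4<=B[j]=18 take 4 → i++
[i=1,j=0] A[i]=20>B[j]=18 take 18 → j++
[i=1,j=1] A[i]=20<=B[j]=29 take 20 → i++
[i=2,j=1] A[i]=26<=B[j]=29 take 26 → i++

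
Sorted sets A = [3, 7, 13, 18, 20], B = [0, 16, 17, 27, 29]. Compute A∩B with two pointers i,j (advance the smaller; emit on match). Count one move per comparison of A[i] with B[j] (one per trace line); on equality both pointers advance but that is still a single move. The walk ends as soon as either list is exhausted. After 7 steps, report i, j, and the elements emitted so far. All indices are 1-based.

[i=1,j=1] 3>0 → j++
[i=1,j=2] 3<16 → i++
[i=2,j=2] 7<16 → i++
[i=3,j=2] 13<16 → i++
[i=4,j=2] 18>16 → j++
[i=4,j=3] 18>17 → j++
[i=4,j=4] 18<27 → i++

i=5, j=4, emitted=[]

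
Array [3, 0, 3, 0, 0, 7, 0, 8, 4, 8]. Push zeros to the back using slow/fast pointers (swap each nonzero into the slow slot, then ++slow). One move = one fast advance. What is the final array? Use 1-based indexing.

(s=1,f=1) a[fast]=3≠0 swap→a[1]=3 → slow++,fast++
(s=2,f=2) a[fast]=0 → fast++
(s=2,f=3) a[fast]=3≠0 swap→a[2]=3 → slow++,fast++
(s=3,f=4) a[fast]=0 → fast++
(s=3,f=5) a[fast]=0 → fast++
(s=3,f=6) a[fast]=7≠0 swap→a[3]=7 → slow++,fast++
(s=4,f=7) a[fast]=0 → fast++
(s=4,f=8) a[fast]=8≠0 swap→a[4]=8 → slow++,fast++
(s=5,f=9) a[fast]=4≠0 swap→a[5]=4 → slow++,fast++
(s=6,f=10) a[fast]=8≠0 swap→a[6]=8 → slow++,fast++

[3, 3, 7, 8, 4, 8, 0, 0, 0, 0]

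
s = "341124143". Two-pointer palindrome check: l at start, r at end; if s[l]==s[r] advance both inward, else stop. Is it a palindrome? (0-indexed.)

not a palindrome (mismatch at 3,5)

l=0 r=8: '3'=='3', l++,r--
l=1 r=7: '4'=='4', l++,r--
l=2 r=6: '1'=='1', l++,r--
l=3 r=5: '1'!='4', stop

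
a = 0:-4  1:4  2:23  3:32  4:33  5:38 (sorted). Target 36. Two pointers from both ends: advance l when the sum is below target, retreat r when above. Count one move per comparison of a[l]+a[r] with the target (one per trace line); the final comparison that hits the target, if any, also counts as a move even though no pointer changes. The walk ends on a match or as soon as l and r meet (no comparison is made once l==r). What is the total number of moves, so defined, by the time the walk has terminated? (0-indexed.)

l=0 r=5: -4+38=34 <36, l++
l=1 r=5: 4+38=42 >36, r--
l=1 r=4: 4+33=37 >36, r--
l=1 r=3: 4+32=36, found

4 moves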